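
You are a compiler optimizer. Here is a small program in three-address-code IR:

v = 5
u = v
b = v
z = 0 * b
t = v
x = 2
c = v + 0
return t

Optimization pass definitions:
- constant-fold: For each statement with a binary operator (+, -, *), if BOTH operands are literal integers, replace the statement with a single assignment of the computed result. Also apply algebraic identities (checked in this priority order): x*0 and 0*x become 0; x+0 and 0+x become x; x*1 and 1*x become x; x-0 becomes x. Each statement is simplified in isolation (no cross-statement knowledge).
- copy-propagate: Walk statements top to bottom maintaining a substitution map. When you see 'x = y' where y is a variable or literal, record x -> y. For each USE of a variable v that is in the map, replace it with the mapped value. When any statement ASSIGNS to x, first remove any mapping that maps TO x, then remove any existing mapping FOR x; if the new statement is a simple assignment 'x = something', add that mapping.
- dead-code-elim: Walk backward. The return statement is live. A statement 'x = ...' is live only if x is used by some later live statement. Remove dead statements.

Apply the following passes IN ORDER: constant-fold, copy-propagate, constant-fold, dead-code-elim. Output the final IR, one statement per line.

Answer: return 5

Derivation:
Initial IR:
  v = 5
  u = v
  b = v
  z = 0 * b
  t = v
  x = 2
  c = v + 0
  return t
After constant-fold (8 stmts):
  v = 5
  u = v
  b = v
  z = 0
  t = v
  x = 2
  c = v
  return t
After copy-propagate (8 stmts):
  v = 5
  u = 5
  b = 5
  z = 0
  t = 5
  x = 2
  c = 5
  return 5
After constant-fold (8 stmts):
  v = 5
  u = 5
  b = 5
  z = 0
  t = 5
  x = 2
  c = 5
  return 5
After dead-code-elim (1 stmts):
  return 5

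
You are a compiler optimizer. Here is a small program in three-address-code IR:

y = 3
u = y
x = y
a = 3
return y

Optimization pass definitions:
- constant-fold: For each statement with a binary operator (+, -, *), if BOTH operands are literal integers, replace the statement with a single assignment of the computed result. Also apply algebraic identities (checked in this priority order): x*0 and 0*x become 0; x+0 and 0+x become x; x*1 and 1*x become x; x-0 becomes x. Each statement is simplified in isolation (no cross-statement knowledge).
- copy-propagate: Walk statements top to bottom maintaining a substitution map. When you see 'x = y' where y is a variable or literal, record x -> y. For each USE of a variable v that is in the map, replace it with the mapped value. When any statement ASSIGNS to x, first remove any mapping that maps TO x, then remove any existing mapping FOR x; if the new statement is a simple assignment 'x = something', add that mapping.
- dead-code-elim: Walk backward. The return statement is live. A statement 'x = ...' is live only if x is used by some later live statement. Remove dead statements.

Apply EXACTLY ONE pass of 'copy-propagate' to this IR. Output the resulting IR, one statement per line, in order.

Answer: y = 3
u = 3
x = 3
a = 3
return 3

Derivation:
Applying copy-propagate statement-by-statement:
  [1] y = 3  (unchanged)
  [2] u = y  -> u = 3
  [3] x = y  -> x = 3
  [4] a = 3  (unchanged)
  [5] return y  -> return 3
Result (5 stmts):
  y = 3
  u = 3
  x = 3
  a = 3
  return 3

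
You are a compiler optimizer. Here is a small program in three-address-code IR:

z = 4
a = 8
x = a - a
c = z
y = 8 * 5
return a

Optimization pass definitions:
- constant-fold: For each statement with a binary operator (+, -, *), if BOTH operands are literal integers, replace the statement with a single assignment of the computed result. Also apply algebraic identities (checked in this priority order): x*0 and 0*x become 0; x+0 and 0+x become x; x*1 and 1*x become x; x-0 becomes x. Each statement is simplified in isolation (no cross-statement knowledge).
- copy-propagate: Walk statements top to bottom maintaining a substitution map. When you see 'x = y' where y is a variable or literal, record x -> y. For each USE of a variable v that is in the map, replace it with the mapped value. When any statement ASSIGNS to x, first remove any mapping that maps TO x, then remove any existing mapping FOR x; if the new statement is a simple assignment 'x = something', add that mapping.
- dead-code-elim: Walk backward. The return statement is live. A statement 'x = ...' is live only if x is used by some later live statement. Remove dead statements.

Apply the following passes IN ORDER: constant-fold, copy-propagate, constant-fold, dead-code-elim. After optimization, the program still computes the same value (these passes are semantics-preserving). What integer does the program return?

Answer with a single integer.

Answer: 8

Derivation:
Initial IR:
  z = 4
  a = 8
  x = a - a
  c = z
  y = 8 * 5
  return a
After constant-fold (6 stmts):
  z = 4
  a = 8
  x = a - a
  c = z
  y = 40
  return a
After copy-propagate (6 stmts):
  z = 4
  a = 8
  x = 8 - 8
  c = 4
  y = 40
  return 8
After constant-fold (6 stmts):
  z = 4
  a = 8
  x = 0
  c = 4
  y = 40
  return 8
After dead-code-elim (1 stmts):
  return 8
Evaluate:
  z = 4  =>  z = 4
  a = 8  =>  a = 8
  x = a - a  =>  x = 0
  c = z  =>  c = 4
  y = 8 * 5  =>  y = 40
  return a = 8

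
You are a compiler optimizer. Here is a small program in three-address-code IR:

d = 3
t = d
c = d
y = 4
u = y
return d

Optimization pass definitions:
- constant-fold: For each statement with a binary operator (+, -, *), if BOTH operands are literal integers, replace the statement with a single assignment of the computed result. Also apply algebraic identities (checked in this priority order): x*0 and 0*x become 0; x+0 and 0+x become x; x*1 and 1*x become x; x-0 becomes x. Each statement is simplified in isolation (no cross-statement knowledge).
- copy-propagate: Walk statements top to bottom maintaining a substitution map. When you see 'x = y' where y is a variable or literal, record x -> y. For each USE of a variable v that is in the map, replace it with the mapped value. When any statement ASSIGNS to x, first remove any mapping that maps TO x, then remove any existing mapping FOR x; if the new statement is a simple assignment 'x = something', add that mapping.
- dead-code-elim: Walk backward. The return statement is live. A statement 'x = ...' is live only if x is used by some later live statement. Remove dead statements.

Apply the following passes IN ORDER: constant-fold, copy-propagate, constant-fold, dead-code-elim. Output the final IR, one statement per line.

Answer: return 3

Derivation:
Initial IR:
  d = 3
  t = d
  c = d
  y = 4
  u = y
  return d
After constant-fold (6 stmts):
  d = 3
  t = d
  c = d
  y = 4
  u = y
  return d
After copy-propagate (6 stmts):
  d = 3
  t = 3
  c = 3
  y = 4
  u = 4
  return 3
After constant-fold (6 stmts):
  d = 3
  t = 3
  c = 3
  y = 4
  u = 4
  return 3
After dead-code-elim (1 stmts):
  return 3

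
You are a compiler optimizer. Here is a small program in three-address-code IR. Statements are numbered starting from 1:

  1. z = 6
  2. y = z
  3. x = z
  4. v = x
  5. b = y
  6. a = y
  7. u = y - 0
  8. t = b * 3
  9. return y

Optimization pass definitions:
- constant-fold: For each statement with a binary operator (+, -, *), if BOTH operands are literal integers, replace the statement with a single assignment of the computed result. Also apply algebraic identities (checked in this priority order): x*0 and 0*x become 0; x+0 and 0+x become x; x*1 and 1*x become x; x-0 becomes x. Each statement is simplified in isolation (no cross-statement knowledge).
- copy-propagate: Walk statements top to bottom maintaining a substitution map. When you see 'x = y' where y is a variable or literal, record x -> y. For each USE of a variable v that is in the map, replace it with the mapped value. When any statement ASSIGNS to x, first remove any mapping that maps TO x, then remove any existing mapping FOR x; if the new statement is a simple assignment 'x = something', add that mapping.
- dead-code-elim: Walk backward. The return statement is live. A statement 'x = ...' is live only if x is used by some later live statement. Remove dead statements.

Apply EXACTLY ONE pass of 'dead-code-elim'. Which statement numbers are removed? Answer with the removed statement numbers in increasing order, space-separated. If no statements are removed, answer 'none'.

Answer: 3 4 5 6 7 8

Derivation:
Backward liveness scan:
Stmt 1 'z = 6': KEEP (z is live); live-in = []
Stmt 2 'y = z': KEEP (y is live); live-in = ['z']
Stmt 3 'x = z': DEAD (x not in live set ['y'])
Stmt 4 'v = x': DEAD (v not in live set ['y'])
Stmt 5 'b = y': DEAD (b not in live set ['y'])
Stmt 6 'a = y': DEAD (a not in live set ['y'])
Stmt 7 'u = y - 0': DEAD (u not in live set ['y'])
Stmt 8 't = b * 3': DEAD (t not in live set ['y'])
Stmt 9 'return y': KEEP (return); live-in = ['y']
Removed statement numbers: [3, 4, 5, 6, 7, 8]
Surviving IR:
  z = 6
  y = z
  return y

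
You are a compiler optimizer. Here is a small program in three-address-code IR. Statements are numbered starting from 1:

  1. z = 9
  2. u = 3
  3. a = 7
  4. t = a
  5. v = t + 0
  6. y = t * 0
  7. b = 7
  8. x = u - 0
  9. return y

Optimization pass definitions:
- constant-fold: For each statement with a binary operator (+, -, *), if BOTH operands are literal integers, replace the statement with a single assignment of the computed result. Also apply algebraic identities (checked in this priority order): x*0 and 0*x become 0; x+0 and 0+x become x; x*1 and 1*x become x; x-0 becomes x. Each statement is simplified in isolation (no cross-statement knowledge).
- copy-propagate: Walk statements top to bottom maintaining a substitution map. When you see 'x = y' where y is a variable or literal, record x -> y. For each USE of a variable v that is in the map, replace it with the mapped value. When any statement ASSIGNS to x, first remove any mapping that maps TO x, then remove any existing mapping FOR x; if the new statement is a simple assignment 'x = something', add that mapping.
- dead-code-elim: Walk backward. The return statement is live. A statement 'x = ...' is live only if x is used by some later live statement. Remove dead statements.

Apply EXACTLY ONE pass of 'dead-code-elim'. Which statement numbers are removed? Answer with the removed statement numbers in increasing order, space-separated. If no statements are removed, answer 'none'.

Backward liveness scan:
Stmt 1 'z = 9': DEAD (z not in live set [])
Stmt 2 'u = 3': DEAD (u not in live set [])
Stmt 3 'a = 7': KEEP (a is live); live-in = []
Stmt 4 't = a': KEEP (t is live); live-in = ['a']
Stmt 5 'v = t + 0': DEAD (v not in live set ['t'])
Stmt 6 'y = t * 0': KEEP (y is live); live-in = ['t']
Stmt 7 'b = 7': DEAD (b not in live set ['y'])
Stmt 8 'x = u - 0': DEAD (x not in live set ['y'])
Stmt 9 'return y': KEEP (return); live-in = ['y']
Removed statement numbers: [1, 2, 5, 7, 8]
Surviving IR:
  a = 7
  t = a
  y = t * 0
  return y

Answer: 1 2 5 7 8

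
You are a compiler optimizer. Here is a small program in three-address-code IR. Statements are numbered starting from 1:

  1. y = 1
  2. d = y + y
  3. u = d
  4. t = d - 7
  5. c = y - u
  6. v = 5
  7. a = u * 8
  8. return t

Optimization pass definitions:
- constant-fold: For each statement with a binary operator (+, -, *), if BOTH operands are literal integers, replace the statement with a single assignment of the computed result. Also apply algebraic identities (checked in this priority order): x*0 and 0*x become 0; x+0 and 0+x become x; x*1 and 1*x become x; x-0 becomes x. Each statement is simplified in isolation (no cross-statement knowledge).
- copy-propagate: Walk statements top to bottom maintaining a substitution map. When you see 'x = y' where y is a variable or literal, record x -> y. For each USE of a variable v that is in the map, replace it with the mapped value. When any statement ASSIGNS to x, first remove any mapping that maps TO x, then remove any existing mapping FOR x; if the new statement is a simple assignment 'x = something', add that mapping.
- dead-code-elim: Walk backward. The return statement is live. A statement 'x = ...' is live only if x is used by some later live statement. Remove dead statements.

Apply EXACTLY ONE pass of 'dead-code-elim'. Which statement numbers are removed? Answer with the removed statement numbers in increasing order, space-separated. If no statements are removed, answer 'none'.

Answer: 3 5 6 7

Derivation:
Backward liveness scan:
Stmt 1 'y = 1': KEEP (y is live); live-in = []
Stmt 2 'd = y + y': KEEP (d is live); live-in = ['y']
Stmt 3 'u = d': DEAD (u not in live set ['d'])
Stmt 4 't = d - 7': KEEP (t is live); live-in = ['d']
Stmt 5 'c = y - u': DEAD (c not in live set ['t'])
Stmt 6 'v = 5': DEAD (v not in live set ['t'])
Stmt 7 'a = u * 8': DEAD (a not in live set ['t'])
Stmt 8 'return t': KEEP (return); live-in = ['t']
Removed statement numbers: [3, 5, 6, 7]
Surviving IR:
  y = 1
  d = y + y
  t = d - 7
  return t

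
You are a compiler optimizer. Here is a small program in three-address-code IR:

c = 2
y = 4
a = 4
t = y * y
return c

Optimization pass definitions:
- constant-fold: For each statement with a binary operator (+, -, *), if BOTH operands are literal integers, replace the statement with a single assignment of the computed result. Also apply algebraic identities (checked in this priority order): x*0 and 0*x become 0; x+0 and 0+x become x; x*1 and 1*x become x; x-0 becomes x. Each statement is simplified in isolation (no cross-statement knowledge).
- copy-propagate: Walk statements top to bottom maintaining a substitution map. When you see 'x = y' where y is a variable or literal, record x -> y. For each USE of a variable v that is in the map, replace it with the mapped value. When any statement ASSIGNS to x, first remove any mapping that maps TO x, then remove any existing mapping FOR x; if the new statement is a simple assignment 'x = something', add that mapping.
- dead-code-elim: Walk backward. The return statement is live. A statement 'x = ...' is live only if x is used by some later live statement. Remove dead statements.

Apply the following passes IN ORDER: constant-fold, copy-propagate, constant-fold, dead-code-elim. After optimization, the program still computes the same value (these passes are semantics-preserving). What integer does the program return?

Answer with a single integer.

Answer: 2

Derivation:
Initial IR:
  c = 2
  y = 4
  a = 4
  t = y * y
  return c
After constant-fold (5 stmts):
  c = 2
  y = 4
  a = 4
  t = y * y
  return c
After copy-propagate (5 stmts):
  c = 2
  y = 4
  a = 4
  t = 4 * 4
  return 2
After constant-fold (5 stmts):
  c = 2
  y = 4
  a = 4
  t = 16
  return 2
After dead-code-elim (1 stmts):
  return 2
Evaluate:
  c = 2  =>  c = 2
  y = 4  =>  y = 4
  a = 4  =>  a = 4
  t = y * y  =>  t = 16
  return c = 2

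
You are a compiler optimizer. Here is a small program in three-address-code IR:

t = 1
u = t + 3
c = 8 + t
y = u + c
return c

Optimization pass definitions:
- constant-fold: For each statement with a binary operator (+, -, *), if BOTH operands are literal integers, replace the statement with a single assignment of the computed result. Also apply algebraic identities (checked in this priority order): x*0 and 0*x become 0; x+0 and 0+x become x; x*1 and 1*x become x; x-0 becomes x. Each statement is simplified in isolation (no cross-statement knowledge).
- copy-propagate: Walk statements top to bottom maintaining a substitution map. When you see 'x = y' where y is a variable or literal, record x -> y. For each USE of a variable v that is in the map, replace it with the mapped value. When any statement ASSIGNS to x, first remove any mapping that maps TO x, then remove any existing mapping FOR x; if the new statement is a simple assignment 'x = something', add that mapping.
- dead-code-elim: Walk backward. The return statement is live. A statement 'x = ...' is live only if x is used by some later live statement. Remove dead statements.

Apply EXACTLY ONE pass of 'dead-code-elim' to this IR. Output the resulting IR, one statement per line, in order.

Applying dead-code-elim statement-by-statement:
  [5] return c  -> KEEP (return); live=['c']
  [4] y = u + c  -> DEAD (y not live)
  [3] c = 8 + t  -> KEEP; live=['t']
  [2] u = t + 3  -> DEAD (u not live)
  [1] t = 1  -> KEEP; live=[]
Result (3 stmts):
  t = 1
  c = 8 + t
  return c

Answer: t = 1
c = 8 + t
return c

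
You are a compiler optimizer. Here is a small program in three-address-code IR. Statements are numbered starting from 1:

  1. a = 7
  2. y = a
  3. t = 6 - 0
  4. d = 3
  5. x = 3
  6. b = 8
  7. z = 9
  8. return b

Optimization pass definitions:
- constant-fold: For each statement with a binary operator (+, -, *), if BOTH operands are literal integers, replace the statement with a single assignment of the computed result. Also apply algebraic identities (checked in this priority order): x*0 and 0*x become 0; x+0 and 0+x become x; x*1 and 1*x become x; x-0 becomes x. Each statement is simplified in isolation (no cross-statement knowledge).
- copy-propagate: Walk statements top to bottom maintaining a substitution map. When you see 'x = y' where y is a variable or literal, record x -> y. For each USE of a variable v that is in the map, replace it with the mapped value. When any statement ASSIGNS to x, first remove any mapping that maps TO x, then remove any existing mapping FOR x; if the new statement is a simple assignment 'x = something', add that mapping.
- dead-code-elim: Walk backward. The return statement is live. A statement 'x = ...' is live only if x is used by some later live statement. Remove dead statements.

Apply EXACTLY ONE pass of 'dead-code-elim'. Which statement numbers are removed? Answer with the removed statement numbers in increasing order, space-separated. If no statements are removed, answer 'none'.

Backward liveness scan:
Stmt 1 'a = 7': DEAD (a not in live set [])
Stmt 2 'y = a': DEAD (y not in live set [])
Stmt 3 't = 6 - 0': DEAD (t not in live set [])
Stmt 4 'd = 3': DEAD (d not in live set [])
Stmt 5 'x = 3': DEAD (x not in live set [])
Stmt 6 'b = 8': KEEP (b is live); live-in = []
Stmt 7 'z = 9': DEAD (z not in live set ['b'])
Stmt 8 'return b': KEEP (return); live-in = ['b']
Removed statement numbers: [1, 2, 3, 4, 5, 7]
Surviving IR:
  b = 8
  return b

Answer: 1 2 3 4 5 7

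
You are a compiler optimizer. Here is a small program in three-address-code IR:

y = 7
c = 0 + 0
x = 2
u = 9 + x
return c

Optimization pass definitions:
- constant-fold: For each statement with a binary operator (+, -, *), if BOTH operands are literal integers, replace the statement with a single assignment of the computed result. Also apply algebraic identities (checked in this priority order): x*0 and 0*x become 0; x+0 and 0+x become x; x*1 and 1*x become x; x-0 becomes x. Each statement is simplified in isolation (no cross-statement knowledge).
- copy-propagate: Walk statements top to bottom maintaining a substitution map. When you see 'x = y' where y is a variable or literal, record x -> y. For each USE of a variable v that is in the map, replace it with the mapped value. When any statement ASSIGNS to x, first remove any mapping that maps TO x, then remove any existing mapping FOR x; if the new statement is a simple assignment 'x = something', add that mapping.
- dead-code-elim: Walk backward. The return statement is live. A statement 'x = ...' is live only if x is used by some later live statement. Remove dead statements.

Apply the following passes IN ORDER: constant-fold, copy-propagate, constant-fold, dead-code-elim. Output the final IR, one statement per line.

Answer: return 0

Derivation:
Initial IR:
  y = 7
  c = 0 + 0
  x = 2
  u = 9 + x
  return c
After constant-fold (5 stmts):
  y = 7
  c = 0
  x = 2
  u = 9 + x
  return c
After copy-propagate (5 stmts):
  y = 7
  c = 0
  x = 2
  u = 9 + 2
  return 0
After constant-fold (5 stmts):
  y = 7
  c = 0
  x = 2
  u = 11
  return 0
After dead-code-elim (1 stmts):
  return 0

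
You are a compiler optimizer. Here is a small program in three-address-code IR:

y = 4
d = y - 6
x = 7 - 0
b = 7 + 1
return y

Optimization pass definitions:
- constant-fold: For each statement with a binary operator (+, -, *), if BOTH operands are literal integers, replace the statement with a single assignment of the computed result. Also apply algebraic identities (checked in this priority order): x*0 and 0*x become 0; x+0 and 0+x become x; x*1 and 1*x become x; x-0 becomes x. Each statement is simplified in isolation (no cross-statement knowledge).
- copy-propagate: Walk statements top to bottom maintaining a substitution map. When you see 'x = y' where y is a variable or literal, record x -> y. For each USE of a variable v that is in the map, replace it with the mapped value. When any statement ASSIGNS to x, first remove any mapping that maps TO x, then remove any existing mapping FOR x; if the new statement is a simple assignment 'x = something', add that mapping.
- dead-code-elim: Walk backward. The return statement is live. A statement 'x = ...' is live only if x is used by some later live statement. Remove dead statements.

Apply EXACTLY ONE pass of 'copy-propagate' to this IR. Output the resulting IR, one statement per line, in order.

Answer: y = 4
d = 4 - 6
x = 7 - 0
b = 7 + 1
return 4

Derivation:
Applying copy-propagate statement-by-statement:
  [1] y = 4  (unchanged)
  [2] d = y - 6  -> d = 4 - 6
  [3] x = 7 - 0  (unchanged)
  [4] b = 7 + 1  (unchanged)
  [5] return y  -> return 4
Result (5 stmts):
  y = 4
  d = 4 - 6
  x = 7 - 0
  b = 7 + 1
  return 4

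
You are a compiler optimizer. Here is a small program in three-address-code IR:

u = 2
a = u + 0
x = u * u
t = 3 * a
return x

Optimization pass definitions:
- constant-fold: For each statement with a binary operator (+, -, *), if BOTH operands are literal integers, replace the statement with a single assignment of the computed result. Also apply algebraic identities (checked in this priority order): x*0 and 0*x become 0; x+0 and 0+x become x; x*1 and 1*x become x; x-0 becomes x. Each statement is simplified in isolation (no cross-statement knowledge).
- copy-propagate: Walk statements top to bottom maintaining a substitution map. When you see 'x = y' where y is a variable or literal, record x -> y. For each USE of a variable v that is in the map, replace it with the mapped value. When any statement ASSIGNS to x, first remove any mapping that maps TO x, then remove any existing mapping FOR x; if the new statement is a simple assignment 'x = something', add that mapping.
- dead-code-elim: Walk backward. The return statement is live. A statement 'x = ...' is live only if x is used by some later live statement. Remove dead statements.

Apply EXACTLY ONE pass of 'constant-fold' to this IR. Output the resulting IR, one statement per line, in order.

Applying constant-fold statement-by-statement:
  [1] u = 2  (unchanged)
  [2] a = u + 0  -> a = u
  [3] x = u * u  (unchanged)
  [4] t = 3 * a  (unchanged)
  [5] return x  (unchanged)
Result (5 stmts):
  u = 2
  a = u
  x = u * u
  t = 3 * a
  return x

Answer: u = 2
a = u
x = u * u
t = 3 * a
return x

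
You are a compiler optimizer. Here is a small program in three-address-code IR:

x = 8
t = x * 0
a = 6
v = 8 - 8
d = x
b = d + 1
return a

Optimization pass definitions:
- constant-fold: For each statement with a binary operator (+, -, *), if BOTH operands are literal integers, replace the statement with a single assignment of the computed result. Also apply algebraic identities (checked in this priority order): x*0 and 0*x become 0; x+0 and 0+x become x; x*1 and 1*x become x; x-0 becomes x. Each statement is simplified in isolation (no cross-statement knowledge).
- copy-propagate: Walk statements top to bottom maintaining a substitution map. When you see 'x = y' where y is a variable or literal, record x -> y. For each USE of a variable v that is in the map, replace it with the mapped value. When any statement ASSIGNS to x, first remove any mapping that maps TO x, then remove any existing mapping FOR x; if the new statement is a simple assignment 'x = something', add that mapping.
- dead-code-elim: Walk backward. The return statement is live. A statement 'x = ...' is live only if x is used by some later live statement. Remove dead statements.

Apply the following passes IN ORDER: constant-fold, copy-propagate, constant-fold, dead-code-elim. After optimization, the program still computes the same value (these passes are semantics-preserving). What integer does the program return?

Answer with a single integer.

Answer: 6

Derivation:
Initial IR:
  x = 8
  t = x * 0
  a = 6
  v = 8 - 8
  d = x
  b = d + 1
  return a
After constant-fold (7 stmts):
  x = 8
  t = 0
  a = 6
  v = 0
  d = x
  b = d + 1
  return a
After copy-propagate (7 stmts):
  x = 8
  t = 0
  a = 6
  v = 0
  d = 8
  b = 8 + 1
  return 6
After constant-fold (7 stmts):
  x = 8
  t = 0
  a = 6
  v = 0
  d = 8
  b = 9
  return 6
After dead-code-elim (1 stmts):
  return 6
Evaluate:
  x = 8  =>  x = 8
  t = x * 0  =>  t = 0
  a = 6  =>  a = 6
  v = 8 - 8  =>  v = 0
  d = x  =>  d = 8
  b = d + 1  =>  b = 9
  return a = 6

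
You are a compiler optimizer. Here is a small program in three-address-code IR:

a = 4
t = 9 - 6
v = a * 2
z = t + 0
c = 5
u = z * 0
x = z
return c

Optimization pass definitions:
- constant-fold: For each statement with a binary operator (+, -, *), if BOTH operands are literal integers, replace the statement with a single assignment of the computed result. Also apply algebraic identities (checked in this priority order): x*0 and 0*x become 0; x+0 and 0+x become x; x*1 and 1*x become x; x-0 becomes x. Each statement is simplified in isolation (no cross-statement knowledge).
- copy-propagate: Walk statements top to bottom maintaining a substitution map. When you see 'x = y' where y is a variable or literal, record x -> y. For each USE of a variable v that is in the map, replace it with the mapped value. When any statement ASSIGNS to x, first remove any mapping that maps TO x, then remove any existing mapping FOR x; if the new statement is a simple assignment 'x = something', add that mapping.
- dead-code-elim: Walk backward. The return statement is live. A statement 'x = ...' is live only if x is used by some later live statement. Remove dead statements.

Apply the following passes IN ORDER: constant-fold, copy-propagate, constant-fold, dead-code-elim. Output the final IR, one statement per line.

Answer: return 5

Derivation:
Initial IR:
  a = 4
  t = 9 - 6
  v = a * 2
  z = t + 0
  c = 5
  u = z * 0
  x = z
  return c
After constant-fold (8 stmts):
  a = 4
  t = 3
  v = a * 2
  z = t
  c = 5
  u = 0
  x = z
  return c
After copy-propagate (8 stmts):
  a = 4
  t = 3
  v = 4 * 2
  z = 3
  c = 5
  u = 0
  x = 3
  return 5
After constant-fold (8 stmts):
  a = 4
  t = 3
  v = 8
  z = 3
  c = 5
  u = 0
  x = 3
  return 5
After dead-code-elim (1 stmts):
  return 5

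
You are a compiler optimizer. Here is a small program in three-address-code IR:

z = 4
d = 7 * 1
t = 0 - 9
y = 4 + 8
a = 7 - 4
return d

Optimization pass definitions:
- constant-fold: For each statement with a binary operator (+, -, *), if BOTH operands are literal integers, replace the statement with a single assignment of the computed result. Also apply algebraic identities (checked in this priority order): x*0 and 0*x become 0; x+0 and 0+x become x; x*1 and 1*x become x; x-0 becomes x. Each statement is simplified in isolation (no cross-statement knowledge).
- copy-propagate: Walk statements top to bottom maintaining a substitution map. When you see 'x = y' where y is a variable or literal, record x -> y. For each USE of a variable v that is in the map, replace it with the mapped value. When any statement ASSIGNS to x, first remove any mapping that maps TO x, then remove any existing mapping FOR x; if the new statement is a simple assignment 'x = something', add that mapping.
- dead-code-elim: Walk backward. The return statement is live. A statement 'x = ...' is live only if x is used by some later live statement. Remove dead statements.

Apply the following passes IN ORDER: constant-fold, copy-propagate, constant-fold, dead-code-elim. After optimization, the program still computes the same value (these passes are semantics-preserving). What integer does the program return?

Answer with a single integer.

Initial IR:
  z = 4
  d = 7 * 1
  t = 0 - 9
  y = 4 + 8
  a = 7 - 4
  return d
After constant-fold (6 stmts):
  z = 4
  d = 7
  t = -9
  y = 12
  a = 3
  return d
After copy-propagate (6 stmts):
  z = 4
  d = 7
  t = -9
  y = 12
  a = 3
  return 7
After constant-fold (6 stmts):
  z = 4
  d = 7
  t = -9
  y = 12
  a = 3
  return 7
After dead-code-elim (1 stmts):
  return 7
Evaluate:
  z = 4  =>  z = 4
  d = 7 * 1  =>  d = 7
  t = 0 - 9  =>  t = -9
  y = 4 + 8  =>  y = 12
  a = 7 - 4  =>  a = 3
  return d = 7

Answer: 7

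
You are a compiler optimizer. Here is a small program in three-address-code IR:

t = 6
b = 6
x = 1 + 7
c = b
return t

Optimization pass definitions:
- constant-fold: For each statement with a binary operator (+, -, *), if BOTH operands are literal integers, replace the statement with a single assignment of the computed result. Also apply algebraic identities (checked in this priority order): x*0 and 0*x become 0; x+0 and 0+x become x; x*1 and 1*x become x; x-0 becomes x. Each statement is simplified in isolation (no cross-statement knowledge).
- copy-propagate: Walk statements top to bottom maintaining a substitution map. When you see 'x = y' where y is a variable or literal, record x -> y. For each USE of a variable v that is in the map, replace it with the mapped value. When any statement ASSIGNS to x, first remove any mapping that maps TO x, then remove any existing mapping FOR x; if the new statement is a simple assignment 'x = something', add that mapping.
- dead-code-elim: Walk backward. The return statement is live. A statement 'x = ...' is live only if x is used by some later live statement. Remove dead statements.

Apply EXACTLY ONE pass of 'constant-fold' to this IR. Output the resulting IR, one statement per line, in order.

Applying constant-fold statement-by-statement:
  [1] t = 6  (unchanged)
  [2] b = 6  (unchanged)
  [3] x = 1 + 7  -> x = 8
  [4] c = b  (unchanged)
  [5] return t  (unchanged)
Result (5 stmts):
  t = 6
  b = 6
  x = 8
  c = b
  return t

Answer: t = 6
b = 6
x = 8
c = b
return t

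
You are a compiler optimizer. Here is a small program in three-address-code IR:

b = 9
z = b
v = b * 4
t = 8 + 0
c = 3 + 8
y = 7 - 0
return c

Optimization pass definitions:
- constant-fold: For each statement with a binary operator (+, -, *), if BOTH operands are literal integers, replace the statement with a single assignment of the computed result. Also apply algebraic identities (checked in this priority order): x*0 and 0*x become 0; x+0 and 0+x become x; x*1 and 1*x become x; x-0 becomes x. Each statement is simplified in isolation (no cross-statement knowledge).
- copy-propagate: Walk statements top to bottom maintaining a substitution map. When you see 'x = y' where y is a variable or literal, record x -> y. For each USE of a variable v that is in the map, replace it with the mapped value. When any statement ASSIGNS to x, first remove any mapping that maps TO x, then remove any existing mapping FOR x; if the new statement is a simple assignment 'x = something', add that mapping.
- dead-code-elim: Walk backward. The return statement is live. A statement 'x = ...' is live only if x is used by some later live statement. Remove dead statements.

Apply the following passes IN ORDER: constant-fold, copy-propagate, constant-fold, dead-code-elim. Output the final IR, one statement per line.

Answer: return 11

Derivation:
Initial IR:
  b = 9
  z = b
  v = b * 4
  t = 8 + 0
  c = 3 + 8
  y = 7 - 0
  return c
After constant-fold (7 stmts):
  b = 9
  z = b
  v = b * 4
  t = 8
  c = 11
  y = 7
  return c
After copy-propagate (7 stmts):
  b = 9
  z = 9
  v = 9 * 4
  t = 8
  c = 11
  y = 7
  return 11
After constant-fold (7 stmts):
  b = 9
  z = 9
  v = 36
  t = 8
  c = 11
  y = 7
  return 11
After dead-code-elim (1 stmts):
  return 11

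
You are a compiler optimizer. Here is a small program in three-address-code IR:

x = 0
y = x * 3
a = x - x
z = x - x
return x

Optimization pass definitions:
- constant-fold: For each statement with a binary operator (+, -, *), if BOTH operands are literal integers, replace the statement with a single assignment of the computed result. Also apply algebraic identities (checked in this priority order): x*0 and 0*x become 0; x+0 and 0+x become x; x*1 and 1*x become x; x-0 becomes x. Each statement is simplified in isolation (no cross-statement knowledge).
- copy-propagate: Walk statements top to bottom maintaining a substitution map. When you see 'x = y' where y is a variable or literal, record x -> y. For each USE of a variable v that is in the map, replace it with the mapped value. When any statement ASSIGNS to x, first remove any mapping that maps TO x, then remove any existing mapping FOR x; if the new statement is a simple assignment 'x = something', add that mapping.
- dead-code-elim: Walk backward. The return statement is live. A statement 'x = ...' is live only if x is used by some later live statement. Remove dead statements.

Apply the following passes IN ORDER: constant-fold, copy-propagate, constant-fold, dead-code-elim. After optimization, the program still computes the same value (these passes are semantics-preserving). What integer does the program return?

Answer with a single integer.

Answer: 0

Derivation:
Initial IR:
  x = 0
  y = x * 3
  a = x - x
  z = x - x
  return x
After constant-fold (5 stmts):
  x = 0
  y = x * 3
  a = x - x
  z = x - x
  return x
After copy-propagate (5 stmts):
  x = 0
  y = 0 * 3
  a = 0 - 0
  z = 0 - 0
  return 0
After constant-fold (5 stmts):
  x = 0
  y = 0
  a = 0
  z = 0
  return 0
After dead-code-elim (1 stmts):
  return 0
Evaluate:
  x = 0  =>  x = 0
  y = x * 3  =>  y = 0
  a = x - x  =>  a = 0
  z = x - x  =>  z = 0
  return x = 0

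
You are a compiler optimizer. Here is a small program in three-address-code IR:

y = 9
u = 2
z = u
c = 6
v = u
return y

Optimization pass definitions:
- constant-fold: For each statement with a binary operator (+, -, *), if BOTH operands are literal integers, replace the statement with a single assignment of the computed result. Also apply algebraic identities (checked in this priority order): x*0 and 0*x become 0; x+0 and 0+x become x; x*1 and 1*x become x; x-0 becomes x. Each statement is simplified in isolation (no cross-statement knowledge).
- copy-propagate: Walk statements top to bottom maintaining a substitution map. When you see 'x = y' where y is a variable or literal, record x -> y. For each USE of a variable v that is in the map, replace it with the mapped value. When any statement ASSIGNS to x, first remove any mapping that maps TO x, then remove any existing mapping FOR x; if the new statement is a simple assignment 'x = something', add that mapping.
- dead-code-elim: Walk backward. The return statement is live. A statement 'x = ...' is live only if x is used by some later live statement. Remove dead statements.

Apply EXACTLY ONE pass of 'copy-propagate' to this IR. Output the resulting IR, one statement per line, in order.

Applying copy-propagate statement-by-statement:
  [1] y = 9  (unchanged)
  [2] u = 2  (unchanged)
  [3] z = u  -> z = 2
  [4] c = 6  (unchanged)
  [5] v = u  -> v = 2
  [6] return y  -> return 9
Result (6 stmts):
  y = 9
  u = 2
  z = 2
  c = 6
  v = 2
  return 9

Answer: y = 9
u = 2
z = 2
c = 6
v = 2
return 9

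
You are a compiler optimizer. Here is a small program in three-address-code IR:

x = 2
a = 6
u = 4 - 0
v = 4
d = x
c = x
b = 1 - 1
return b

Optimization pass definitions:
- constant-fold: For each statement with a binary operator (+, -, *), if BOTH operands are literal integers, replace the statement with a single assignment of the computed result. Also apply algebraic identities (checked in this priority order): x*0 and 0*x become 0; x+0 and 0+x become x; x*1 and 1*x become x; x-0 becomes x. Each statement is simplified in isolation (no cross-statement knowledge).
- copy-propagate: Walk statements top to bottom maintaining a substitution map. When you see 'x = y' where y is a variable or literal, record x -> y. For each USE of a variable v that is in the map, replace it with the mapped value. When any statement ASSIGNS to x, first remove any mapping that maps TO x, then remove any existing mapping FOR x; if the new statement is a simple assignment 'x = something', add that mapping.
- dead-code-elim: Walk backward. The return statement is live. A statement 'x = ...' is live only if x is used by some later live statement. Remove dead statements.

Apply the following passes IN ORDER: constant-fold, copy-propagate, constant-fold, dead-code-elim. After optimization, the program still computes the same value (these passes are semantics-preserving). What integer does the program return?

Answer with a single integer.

Answer: 0

Derivation:
Initial IR:
  x = 2
  a = 6
  u = 4 - 0
  v = 4
  d = x
  c = x
  b = 1 - 1
  return b
After constant-fold (8 stmts):
  x = 2
  a = 6
  u = 4
  v = 4
  d = x
  c = x
  b = 0
  return b
After copy-propagate (8 stmts):
  x = 2
  a = 6
  u = 4
  v = 4
  d = 2
  c = 2
  b = 0
  return 0
After constant-fold (8 stmts):
  x = 2
  a = 6
  u = 4
  v = 4
  d = 2
  c = 2
  b = 0
  return 0
After dead-code-elim (1 stmts):
  return 0
Evaluate:
  x = 2  =>  x = 2
  a = 6  =>  a = 6
  u = 4 - 0  =>  u = 4
  v = 4  =>  v = 4
  d = x  =>  d = 2
  c = x  =>  c = 2
  b = 1 - 1  =>  b = 0
  return b = 0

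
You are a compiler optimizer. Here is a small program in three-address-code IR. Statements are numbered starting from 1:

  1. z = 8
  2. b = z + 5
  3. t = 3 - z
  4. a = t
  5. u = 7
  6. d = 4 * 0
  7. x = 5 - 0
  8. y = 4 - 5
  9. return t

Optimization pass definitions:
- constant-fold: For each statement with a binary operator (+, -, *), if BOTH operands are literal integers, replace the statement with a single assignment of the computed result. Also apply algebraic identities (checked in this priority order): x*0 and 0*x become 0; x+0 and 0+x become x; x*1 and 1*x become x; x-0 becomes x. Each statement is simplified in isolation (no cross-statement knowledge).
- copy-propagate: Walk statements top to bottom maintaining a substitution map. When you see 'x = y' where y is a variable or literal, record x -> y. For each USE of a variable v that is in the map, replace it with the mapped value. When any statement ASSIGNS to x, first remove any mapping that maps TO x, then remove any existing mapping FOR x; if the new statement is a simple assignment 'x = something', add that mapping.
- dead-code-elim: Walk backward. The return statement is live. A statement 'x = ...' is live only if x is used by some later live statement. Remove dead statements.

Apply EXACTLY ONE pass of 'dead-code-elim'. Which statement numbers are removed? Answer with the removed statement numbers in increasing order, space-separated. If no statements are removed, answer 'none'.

Backward liveness scan:
Stmt 1 'z = 8': KEEP (z is live); live-in = []
Stmt 2 'b = z + 5': DEAD (b not in live set ['z'])
Stmt 3 't = 3 - z': KEEP (t is live); live-in = ['z']
Stmt 4 'a = t': DEAD (a not in live set ['t'])
Stmt 5 'u = 7': DEAD (u not in live set ['t'])
Stmt 6 'd = 4 * 0': DEAD (d not in live set ['t'])
Stmt 7 'x = 5 - 0': DEAD (x not in live set ['t'])
Stmt 8 'y = 4 - 5': DEAD (y not in live set ['t'])
Stmt 9 'return t': KEEP (return); live-in = ['t']
Removed statement numbers: [2, 4, 5, 6, 7, 8]
Surviving IR:
  z = 8
  t = 3 - z
  return t

Answer: 2 4 5 6 7 8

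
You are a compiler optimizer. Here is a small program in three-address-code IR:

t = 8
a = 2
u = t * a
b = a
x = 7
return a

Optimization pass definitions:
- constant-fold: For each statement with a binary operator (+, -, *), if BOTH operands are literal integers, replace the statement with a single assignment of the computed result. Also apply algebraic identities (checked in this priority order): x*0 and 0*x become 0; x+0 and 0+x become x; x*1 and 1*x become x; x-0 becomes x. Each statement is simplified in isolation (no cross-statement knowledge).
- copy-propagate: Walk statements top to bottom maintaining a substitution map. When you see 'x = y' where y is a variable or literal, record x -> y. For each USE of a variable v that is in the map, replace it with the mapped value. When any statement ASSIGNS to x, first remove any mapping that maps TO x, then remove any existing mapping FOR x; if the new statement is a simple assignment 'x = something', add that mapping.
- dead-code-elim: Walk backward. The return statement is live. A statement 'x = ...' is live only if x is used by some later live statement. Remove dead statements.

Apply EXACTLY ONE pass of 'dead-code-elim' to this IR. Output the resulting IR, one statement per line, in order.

Answer: a = 2
return a

Derivation:
Applying dead-code-elim statement-by-statement:
  [6] return a  -> KEEP (return); live=['a']
  [5] x = 7  -> DEAD (x not live)
  [4] b = a  -> DEAD (b not live)
  [3] u = t * a  -> DEAD (u not live)
  [2] a = 2  -> KEEP; live=[]
  [1] t = 8  -> DEAD (t not live)
Result (2 stmts):
  a = 2
  return a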